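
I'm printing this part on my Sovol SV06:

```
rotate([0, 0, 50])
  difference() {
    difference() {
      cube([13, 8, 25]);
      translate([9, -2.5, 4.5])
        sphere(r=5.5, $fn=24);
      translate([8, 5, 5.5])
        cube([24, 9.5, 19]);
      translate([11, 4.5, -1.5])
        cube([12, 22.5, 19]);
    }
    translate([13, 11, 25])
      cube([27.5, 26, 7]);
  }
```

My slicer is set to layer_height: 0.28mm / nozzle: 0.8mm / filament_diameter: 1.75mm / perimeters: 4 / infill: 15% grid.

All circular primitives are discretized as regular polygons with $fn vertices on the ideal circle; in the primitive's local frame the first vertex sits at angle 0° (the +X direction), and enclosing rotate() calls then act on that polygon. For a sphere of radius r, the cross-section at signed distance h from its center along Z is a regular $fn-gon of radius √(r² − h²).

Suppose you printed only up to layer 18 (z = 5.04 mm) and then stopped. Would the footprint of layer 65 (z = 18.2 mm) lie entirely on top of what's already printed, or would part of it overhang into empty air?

Compare the two slices. At z = 5.04: the 13×8 cube contributes its full rectangle (area 104.00 mm²); the r=5.5 sphere at (9, -2.5) slices to a regular 24-gon of circumradius 5.473 (√(r²−h²) with h=0.54 from center) (area = (24/2)·5.473²·sin(360°/24) = 93.05 mm²); the cube at (8, 5) does not reach this height (z outside [5.5, 24.5]); the 12×22.5 cube at (11, 4.5) contributes its full rectangle (area 270.00 mm²); Taking the first minus the rest: starting from the 13×8 cube (104.00 mm²), the r=5.5 sphere at (9, -2.5) partially overlaps it — only the 19.77 mm² overlap (of its 93.05 mm²) is removed, clipping the outline; the 12×22.5 cube at (11, 4.5) partially overlaps it — only the 7.00 mm² overlap (of its 270.00 mm²) is removed, clipping the outline — area = 77.23 mm²; the cube at (13, 11) is not intersected at this z (z outside [25, 32]); Taking the first minus the rest: none of the subtracted shapes is present at this height, so that combined region is unchanged — area = 77.23 mm²; (whole slice rotated 50° about Z — lengths, areas and connectivity unchanged). At z = 18.2: the cube is present — its section is the full 13×8 rectangle (area 104.00 mm²); the sphere at (9, -2.5) is absent (|z−center|=13.700 > r=5.5); the cube at (8, 5) is present — its section is the full 24×9.5 rectangle (area 228.00 mm²); the cube at (11, 4.5) does not reach this height (z outside [-1.5, 17.5]); Taking the first minus the rest: starting from the 13×8 cube (104.00 mm²), the 24×9.5 cube at (8, 5) partially overlaps it — only the 15.00 mm² overlap (of its 228.00 mm²) is removed, clipping the outline — area = 89.00 mm²; the cube at (13, 11) is absent (z outside [25, 32]); Subtracting the remaining from the first: none of the subtracted shapes is present at this height, so the result so far is unchanged — area = 89.00 mm²; (whole slice rotated 50° about Z — lengths, areas and connectivity unchanged). Checking containment: at z = 18.2 the cross-section extends beyond the z = 5.04 cross-section by about 20.77 mm².

part overhangs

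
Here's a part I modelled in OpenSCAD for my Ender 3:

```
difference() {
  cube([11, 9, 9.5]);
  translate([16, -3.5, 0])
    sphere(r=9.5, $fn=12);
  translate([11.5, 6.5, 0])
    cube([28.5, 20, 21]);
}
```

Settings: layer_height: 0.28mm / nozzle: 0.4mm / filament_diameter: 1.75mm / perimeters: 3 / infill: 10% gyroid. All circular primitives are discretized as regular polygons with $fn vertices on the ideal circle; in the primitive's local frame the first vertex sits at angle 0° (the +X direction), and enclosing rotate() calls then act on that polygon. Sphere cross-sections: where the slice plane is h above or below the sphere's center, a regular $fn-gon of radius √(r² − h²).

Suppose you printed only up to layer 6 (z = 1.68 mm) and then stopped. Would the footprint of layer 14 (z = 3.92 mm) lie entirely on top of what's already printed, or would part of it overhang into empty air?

part overhangs

Compare the two slices. At z = 1.68: the cube (footprint 11×9) is included at this height (area 99.00 mm²); the sphere at (16, -3.5): section is a regular 12-gon, circumradius = √(r²−h²) = √(9.5²−1.68²) = 9.350 (area = (12/2)·9.350²·sin(360°/12) = 262.28 mm²); the cube at (11.5, 6.5) is present — its section is the full 28.5×20 rectangle (area 570.00 mm²); Taking the first minus the rest: starting from the 11×9 cube (99.00 mm²), the r=9.5 sphere at (16, -3.5) partially overlaps it — only the 8.62 mm² overlap (of its 262.28 mm²) is removed, clipping the outline; the 28.5×20 cube at (11.5, 6.5) misses the remaining region (no effect) — area = 90.38 mm². At z = 3.92: the 11×9 cube contributes its full rectangle (area 99.00 mm²); the r=9.5 sphere at (16, -3.5) slices to a regular 12-gon of circumradius 8.654 (√(r²−h²) with h=3.92 from center) (area = (12/2)·8.654²·sin(360°/12) = 224.65 mm²); the cube at (11.5, 6.5) (footprint 28.5×20) is included at this height (area 570.00 mm²); After the difference (first − rest): starting from the 11×9 cube (99.00 mm²), the r=9.5 sphere at (16, -3.5) partially overlaps it — only the 5.26 mm² overlap (of its 224.65 mm²) is removed, clipping the outline; the 28.5×20 cube at (11.5, 6.5) misses the remaining region (no effect) — area = 93.74 mm². Checking containment: at z = 3.92 the cross-section extends beyond the z = 1.68 cross-section by about 3.36 mm².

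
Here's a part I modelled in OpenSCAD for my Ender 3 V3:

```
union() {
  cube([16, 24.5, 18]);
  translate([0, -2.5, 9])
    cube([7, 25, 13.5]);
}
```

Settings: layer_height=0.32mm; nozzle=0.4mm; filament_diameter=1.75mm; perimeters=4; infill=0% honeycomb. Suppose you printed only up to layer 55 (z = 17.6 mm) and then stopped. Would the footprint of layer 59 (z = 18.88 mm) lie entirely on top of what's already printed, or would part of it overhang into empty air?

entirely on top

Compare the two slices. At z = 17.6: the cube is present — its section is the full 16×24.5 rectangle (area 392.00 mm²); the cube at (0, -2.5) (footprint 7×25) is included at this height (area 175.00 mm²); Combining (union): the regions partially overlap — summed areas 567.00 mm² minus the doubly-counted overlap 157.50 mm² gives 409.50 mm² — area = 409.50 mm². At z = 18.88: the cube does not reach this height (z outside [0, 18]); the cube at (0, -2.5) (footprint 7×25) is included at this height (area 175.00 mm²); Taking the union: only the 7×25 cube at (0, -2.5) is present, so the union is just that shape — area = 175.00 mm². Checking containment: the cross-section at z = 18.88 is a subset of the cross-section at z = 17.6.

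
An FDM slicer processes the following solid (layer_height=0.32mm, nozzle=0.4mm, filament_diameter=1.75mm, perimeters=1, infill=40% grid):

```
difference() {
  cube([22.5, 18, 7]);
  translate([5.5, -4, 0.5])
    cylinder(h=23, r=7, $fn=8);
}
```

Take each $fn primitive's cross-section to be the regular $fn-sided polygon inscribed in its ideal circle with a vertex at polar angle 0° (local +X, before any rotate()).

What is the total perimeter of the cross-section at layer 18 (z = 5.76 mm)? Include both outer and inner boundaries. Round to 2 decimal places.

83.08 mm

At z = 5.76 mm: the cube is present — its section is the full 22.5×18 rectangle (perimeter 81.00 mm); the cylinder at (5.5, -4): section is a regular 8-gon, circumradius r=7 (perimeter = 2·8·7.000·sin(180°/8) = 42.86 mm); Subtracting the remaining from the first: starting from the 22.5×18 cube, the r=7 cylinder at (5.5, -4) partially overlaps it — only the 19.92 mm² overlap (of its 138.59 mm²) is removed, clipping the outline — boundary = 83.08 mm. Overall, the cross-section is a single solid region. Total boundary length (outer) = 83.08 mm.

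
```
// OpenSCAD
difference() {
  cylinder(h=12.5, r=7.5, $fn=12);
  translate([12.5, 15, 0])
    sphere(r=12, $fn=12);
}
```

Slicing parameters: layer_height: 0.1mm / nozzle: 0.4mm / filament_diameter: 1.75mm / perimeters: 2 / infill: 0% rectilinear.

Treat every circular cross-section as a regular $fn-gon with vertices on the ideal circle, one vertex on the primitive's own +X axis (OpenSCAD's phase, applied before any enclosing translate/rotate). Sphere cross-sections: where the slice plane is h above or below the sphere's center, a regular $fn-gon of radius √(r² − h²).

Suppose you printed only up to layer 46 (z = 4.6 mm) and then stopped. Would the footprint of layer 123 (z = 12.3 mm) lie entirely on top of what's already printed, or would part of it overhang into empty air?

Compare the two slices. At z = 4.6: the r=7.5 cylinder gives a regular 12-gon of circumradius 7.5 (constant along its height) (area = (12/2)·7.500²·sin(360°/12) = 168.75 mm²); the sphere at (12.5, 15): section is a regular 12-gon, circumradius = √(r²−h²) = √(12²−4.6²) = 11.083 (area = (12/2)·11.083²·sin(360°/12) = 368.52 mm²); Taking the first minus the rest: starting from the r=7.5 cylinder (168.75 mm²), the r=12 sphere at (12.5, 15) misses the remaining region (no effect) — area = 168.75 mm². At z = 12.3: the r=7.5 cylinder gives a regular 12-gon of circumradius 7.5 (constant along its height) (area = (12/2)·7.500²·sin(360°/12) = 168.75 mm²); the sphere at (12.5, 15) does not reach this height (|z−center|=12.300 > r=12); After the difference (first − rest): none of the subtracted shapes is present at this height, so the r=7.5 cylinder is unchanged — area = 168.75 mm². Checking containment: the cross-section at z = 12.3 is a subset of the cross-section at z = 4.6.

entirely on top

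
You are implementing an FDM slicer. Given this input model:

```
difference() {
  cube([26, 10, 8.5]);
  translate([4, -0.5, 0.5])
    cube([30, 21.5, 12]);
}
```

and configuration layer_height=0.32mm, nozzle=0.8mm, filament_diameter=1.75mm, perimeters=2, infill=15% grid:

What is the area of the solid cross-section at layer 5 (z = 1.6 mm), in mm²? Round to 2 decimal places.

At z = 1.6 mm: the cube is present — its section is the full 26×10 rectangle (area 260.00 mm²); the cube at (4, -0.5) is present — its section is the full 30×21.5 rectangle (area 645.00 mm²); Subtracting the remaining from the first: starting from the 26×10 cube (260.00 mm²), the 30×21.5 cube at (4, -0.5) partially overlaps it — only the 220.00 mm² overlap (of its 645.00 mm²) is removed, clipping the outline — area = 40.00 mm². Overall, the cross-section is a single solid region. Net area = 40.00 mm².

40.00 mm²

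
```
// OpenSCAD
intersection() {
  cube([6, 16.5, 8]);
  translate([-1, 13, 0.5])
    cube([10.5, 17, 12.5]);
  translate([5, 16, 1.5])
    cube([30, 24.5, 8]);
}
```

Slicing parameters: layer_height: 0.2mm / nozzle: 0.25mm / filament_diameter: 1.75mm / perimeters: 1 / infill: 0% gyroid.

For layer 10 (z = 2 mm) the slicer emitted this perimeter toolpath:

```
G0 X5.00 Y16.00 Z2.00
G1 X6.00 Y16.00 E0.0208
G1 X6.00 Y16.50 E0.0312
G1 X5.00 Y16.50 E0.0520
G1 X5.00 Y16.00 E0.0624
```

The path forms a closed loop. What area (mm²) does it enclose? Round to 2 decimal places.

Apply the shoelace formula to the sequence of (X, Y) vertices; enclosed area = 0.50 mm².

0.50 mm²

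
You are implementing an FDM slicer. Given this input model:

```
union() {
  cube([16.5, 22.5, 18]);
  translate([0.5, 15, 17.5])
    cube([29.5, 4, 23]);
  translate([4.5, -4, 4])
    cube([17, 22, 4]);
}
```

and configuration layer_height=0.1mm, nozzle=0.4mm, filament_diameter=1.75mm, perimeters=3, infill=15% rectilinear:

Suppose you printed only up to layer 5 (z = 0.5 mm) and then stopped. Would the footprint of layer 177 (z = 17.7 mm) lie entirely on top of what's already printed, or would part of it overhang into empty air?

part overhangs

Compare the two slices. At z = 0.5: the cube is present — its section is the full 16.5×22.5 rectangle (area 371.25 mm²); the cube at (0.5, 15) does not reach this height (z outside [17.5, 40.5]); the cube at (4.5, -4) is absent (z outside [4, 8]); Merging all regions: only the 16.5×22.5 cube is present, so the union is just that shape — area = 371.25 mm². At z = 17.7: the 16.5×22.5 cube contributes its full rectangle (area 371.25 mm²); the cube at (0.5, 15) (footprint 29.5×4) is included at this height (area 118.00 mm²); the cube at (4.5, -4) does not reach this height (z outside [4, 8]); Taking the union: the regions partially overlap — summed areas 489.25 mm² minus the doubly-counted overlap 64.00 mm² gives 425.25 mm² — area = 425.25 mm². Checking containment: at z = 17.7 the cross-section extends beyond the z = 0.5 cross-section by about 54.00 mm².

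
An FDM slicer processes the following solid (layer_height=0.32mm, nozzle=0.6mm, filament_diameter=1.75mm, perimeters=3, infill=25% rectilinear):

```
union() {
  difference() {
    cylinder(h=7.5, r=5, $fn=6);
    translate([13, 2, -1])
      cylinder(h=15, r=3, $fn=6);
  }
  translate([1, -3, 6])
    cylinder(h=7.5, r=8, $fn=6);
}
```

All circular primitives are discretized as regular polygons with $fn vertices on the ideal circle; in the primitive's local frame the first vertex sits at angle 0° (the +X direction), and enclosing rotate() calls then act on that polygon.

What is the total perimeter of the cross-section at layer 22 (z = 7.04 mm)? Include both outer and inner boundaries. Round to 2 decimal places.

At z = 7.04 mm: the r=5 cylinder contributes a regular 6-gon of circumradius 5 (perimeter = 2·6·5.000·sin(180°/6) = 30.00 mm); the r=3 cylinder at (13, 2) contributes a regular 6-gon of circumradius 3 (perimeter = 2·6·3.000·sin(180°/6) = 18.00 mm); Taking the first minus the rest: starting from the r=5 cylinder, the r=3 cylinder at (13, 2) misses the remaining region (no effect) — boundary = 30.00 mm; the r=8 cylinder at (1, -3) contributes a regular 6-gon of circumradius 8 (perimeter = 2·6·8.000·sin(180°/6) = 48.00 mm); Combining (union): the regions partially overlap (shared area 62.85 mm²), so the edge portions inside another operand are dropped and the merged outline is re-measured after clipping — boundary = 48.46 mm. Overall, the cross-section is a single solid region. Total boundary length (outer) = 48.46 mm.

48.46 mm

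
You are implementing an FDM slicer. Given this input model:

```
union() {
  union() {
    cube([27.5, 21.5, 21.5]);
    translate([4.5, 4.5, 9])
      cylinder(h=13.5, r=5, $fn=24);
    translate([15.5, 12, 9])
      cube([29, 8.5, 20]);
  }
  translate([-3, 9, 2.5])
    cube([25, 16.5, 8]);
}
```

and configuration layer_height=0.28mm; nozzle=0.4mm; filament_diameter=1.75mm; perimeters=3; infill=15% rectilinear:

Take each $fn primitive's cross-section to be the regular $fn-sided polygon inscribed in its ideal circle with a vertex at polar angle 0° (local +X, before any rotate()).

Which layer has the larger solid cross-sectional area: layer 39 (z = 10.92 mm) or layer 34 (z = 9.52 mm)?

Layer 39 (z = 10.92): the cube (footprint 27.5×21.5) is included at this height (area 591.25 mm²); the cylinder at (4.5, 4.5): section is a regular 24-gon, circumradius r=5 (area = (24/2)·5.000²·sin(360°/24) = 77.65 mm²); the 29×8.5 cube at (15.5, 12) contributes its full rectangle (area 246.50 mm²); Taking the union: the regions partially overlap — summed areas 915.40 mm² minus the doubly-counted overlap 176.97 mm² gives 738.42 mm² — area = 738.42 mm²; the cube at (-3, 9) does not reach this height (z outside [2.5, 10.5]); Taking the union: only that combined region is present, so the union is just that shape — area = 738.42 mm². So its area = 738.42 mm². Layer 34 (z = 9.52): the cube is present — its section is the full 27.5×21.5 rectangle (area 591.25 mm²); the cylinder at (4.5, 4.5): section is a regular 24-gon, circumradius r=5 (area = (24/2)·5.000²·sin(360°/24) = 77.65 mm²); the 29×8.5 cube at (15.5, 12) contributes its full rectangle (area 246.50 mm²); Combining (union): the regions partially overlap — summed areas 915.40 mm² minus the doubly-counted overlap 176.97 mm² gives 738.42 mm² — area = 738.42 mm²; the cube at (-3, 9) is present — its section is the full 25×16.5 rectangle (area 412.50 mm²); Combining (union): the regions partially overlap — summed areas 1150.92 mm² minus the doubly-counted overlap 275.00 mm² gives 875.92 mm² — area = 875.92 mm². So its area = 875.92 mm². Layer 34 is larger (875.92 vs 738.42 mm²).

layer 34 (z = 9.52 mm)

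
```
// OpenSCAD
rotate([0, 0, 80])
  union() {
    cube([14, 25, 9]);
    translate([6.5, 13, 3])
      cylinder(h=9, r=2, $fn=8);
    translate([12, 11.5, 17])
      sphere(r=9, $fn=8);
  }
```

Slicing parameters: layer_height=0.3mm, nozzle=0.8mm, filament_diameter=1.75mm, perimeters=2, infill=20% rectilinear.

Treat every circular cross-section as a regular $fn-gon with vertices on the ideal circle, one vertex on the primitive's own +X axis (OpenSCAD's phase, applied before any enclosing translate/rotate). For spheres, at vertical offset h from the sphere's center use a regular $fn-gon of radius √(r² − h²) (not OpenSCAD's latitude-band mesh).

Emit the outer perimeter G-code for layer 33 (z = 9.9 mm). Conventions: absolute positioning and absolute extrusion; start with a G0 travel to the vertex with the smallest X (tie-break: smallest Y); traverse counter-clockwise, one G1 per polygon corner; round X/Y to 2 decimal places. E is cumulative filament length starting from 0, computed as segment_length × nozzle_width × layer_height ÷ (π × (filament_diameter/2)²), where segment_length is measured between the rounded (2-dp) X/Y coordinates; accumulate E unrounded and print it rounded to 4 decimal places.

At z = 9.9 mm: the cube is absent (z outside [0, 9]); the r=2 cylinder at (6.5, 13) contributes a regular 8-gon of circumradius 2; the sphere at (12, 11.5): section is a regular 8-gon, circumradius = √(r²−h²) = √(9²−7.1²) = 5.531; Combining (union): the regions partially overlap (shared area 3.55 mm²), so overlapping operands fuse into one piece — 1 connected region; (rotated 80° about Z; rotation is an isometry so areas/perimeters/island counts are preserved). The outline is a single polygon with 14 vertices. Extrusion per mm of travel: 0.8 × 0.3 / (π × 0.875²) = 0.099780. Accumulating E over each segment gives final E = 3.7667.

G0 X-14.69 Y14.78 Z9.90
G1 X-13.77 Y10.64 E0.4232
G1 X-12.94 Y10.11 E0.5214
G1 X-13.64 Y9.01 E0.6515
G1 X-13.31 Y7.51 E0.8048
G1 X-12.02 Y6.69 E0.9573
G1 X-10.53 Y7.02 E1.1096
G1 X-9.70 Y8.31 E1.2626
G1 X-9.74 Y8.47 E1.2791
G1 X-6.07 Y9.28 E1.6541
G1 X-3.79 Y12.85 E2.0768
G1 X-4.71 Y16.99 E2.4999
G1 X-8.28 Y19.26 E2.9221
G1 X-12.41 Y18.35 E3.3440
G1 X-14.69 Y14.78 E3.7667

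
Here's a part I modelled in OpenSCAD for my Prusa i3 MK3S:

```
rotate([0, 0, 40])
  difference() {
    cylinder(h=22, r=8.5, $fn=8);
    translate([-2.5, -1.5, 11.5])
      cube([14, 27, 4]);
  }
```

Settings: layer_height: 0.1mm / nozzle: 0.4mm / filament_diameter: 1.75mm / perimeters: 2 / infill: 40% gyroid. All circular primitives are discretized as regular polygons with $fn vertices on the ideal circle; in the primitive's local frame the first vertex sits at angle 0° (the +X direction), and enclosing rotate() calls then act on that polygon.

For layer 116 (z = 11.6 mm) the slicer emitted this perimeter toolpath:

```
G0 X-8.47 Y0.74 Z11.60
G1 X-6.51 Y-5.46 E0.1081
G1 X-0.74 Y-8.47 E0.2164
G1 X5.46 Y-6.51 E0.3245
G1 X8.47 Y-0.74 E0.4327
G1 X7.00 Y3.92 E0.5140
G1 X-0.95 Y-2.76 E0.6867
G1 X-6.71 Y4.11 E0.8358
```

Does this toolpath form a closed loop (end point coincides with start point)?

Start point (G0): (-8.47, 0.74). End point (last G1): the path does not return to the start — open.

no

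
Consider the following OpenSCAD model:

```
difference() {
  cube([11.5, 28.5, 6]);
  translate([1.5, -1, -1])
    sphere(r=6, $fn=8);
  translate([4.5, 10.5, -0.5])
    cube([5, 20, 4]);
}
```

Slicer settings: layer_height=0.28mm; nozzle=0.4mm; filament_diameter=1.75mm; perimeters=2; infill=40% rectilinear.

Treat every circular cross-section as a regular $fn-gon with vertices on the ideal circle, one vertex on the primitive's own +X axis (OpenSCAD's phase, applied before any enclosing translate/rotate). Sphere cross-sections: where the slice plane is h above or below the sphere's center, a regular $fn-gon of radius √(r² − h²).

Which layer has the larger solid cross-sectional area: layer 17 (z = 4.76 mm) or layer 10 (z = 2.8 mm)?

layer 17 (z = 4.76 mm)

Layer 17 (z = 4.76): the cube (footprint 11.5×28.5) is included at this height (area 327.75 mm²); the sphere at (1.5, -1): section is a regular 8-gon, circumradius = √(r²−h²) = √(6²−5.76²) = 1.680 (area = (8/2)·1.680²·sin(360°/8) = 7.98 mm²); the cube at (4.5, 10.5) does not reach this height (z outside [-0.5, 3.5]); Taking the first minus the rest: starting from the 11.5×28.5 cube (327.75 mm²), the r=6 sphere at (1.5, -1) partially overlaps it — only the 1.05 mm² overlap (of its 7.98 mm²) is removed, clipping the outline — area = 326.70 mm². So its area = 326.70 mm². Layer 10 (z = 2.8): the 11.5×28.5 cube contributes its full rectangle (area 327.75 mm²); the sphere at (1.5, -1): section is a regular 8-gon, circumradius = √(r²−h²) = √(6²−3.8²) = 4.643 (area = (8/2)·4.643²·sin(360°/8) = 60.98 mm²); the cube at (4.5, 10.5) is present — its section is the full 5×20 rectangle (area 100.00 mm²); After the difference (first − rest): starting from the 11.5×28.5 cube (327.75 mm²), the r=6 sphere at (1.5, -1) partially overlaps it — only the 15.81 mm² overlap (of its 60.98 mm²) is removed, clipping the outline; the 5×20 cube at (4.5, 10.5) partially overlaps it — only the 90.00 mm² overlap (of its 100.00 mm²) is removed, clipping the outline — area = 221.94 mm². So its area = 221.94 mm². Layer 17 is larger (326.70 vs 221.94 mm²).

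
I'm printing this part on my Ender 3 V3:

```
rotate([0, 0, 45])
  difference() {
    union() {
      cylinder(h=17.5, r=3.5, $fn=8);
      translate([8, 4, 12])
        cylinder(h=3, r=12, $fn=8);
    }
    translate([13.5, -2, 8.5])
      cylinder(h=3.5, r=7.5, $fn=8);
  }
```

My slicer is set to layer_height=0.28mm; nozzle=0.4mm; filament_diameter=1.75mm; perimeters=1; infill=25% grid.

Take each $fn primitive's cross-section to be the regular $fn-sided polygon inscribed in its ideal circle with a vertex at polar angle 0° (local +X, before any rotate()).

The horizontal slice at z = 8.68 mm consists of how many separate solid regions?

1

At z = 8.68 mm: the r=3.5 cylinder contributes a regular 8-gon of circumradius 3.5; the cylinder at (8, 4) is absent (z outside [12, 15]); Merging all regions: only the r=3.5 cylinder is present, so the union is just that shape — 1 connected region; the r=7.5 cylinder at (13.5, -2) gives a regular 8-gon of circumradius 7.5 (constant along its height); After the difference (first − rest): starting from that combined region, the r=7.5 cylinder at (13.5, -2) misses the remaining region (no effect) — 1 connected region; (whole slice rotated 45° about Z — lengths, areas and connectivity unchanged). The result has 1 disconnected region.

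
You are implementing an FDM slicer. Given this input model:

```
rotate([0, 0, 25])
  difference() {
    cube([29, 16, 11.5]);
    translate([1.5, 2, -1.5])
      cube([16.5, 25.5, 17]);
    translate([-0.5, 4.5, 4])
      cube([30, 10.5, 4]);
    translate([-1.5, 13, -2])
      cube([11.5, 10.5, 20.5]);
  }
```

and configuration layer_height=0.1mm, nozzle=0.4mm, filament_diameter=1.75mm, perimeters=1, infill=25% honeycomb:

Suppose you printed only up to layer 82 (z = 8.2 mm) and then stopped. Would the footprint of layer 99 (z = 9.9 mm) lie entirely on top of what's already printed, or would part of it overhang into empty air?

entirely on top

Compare the two slices. At z = 8.2: the cube is present — its section is the full 29×16 rectangle (area 464.00 mm²); the cube at (1.5, 2) is present — its section is the full 16.5×25.5 rectangle (area 420.75 mm²); the cube at (-0.5, 4.5) does not reach this height (z outside [4, 8]); the 11.5×10.5 cube at (-1.5, 13) contributes its full rectangle (area 120.75 mm²); Subtracting the remaining from the first: starting from the 29×16 cube (464.00 mm²), the 16.5×25.5 cube at (1.5, 2) partially overlaps it — only the 231.00 mm² overlap (of its 420.75 mm²) is removed, clipping the outline; the 11.5×10.5 cube at (-1.5, 13) partially overlaps it — only the 4.50 mm² overlap (of its 120.75 mm²) is removed, clipping the outline — area = 228.50 mm²; (whole slice rotated 25° about Z — lengths, areas and connectivity unchanged). At z = 9.9: the cube (footprint 29×16) is included at this height (area 464.00 mm²); the cube at (1.5, 2) is present — its section is the full 16.5×25.5 rectangle (area 420.75 mm²); the cube at (-0.5, 4.5) is absent (z outside [4, 8]); the 11.5×10.5 cube at (-1.5, 13) contributes its full rectangle (area 120.75 mm²); After the difference (first − rest): starting from the 29×16 cube (464.00 mm²), the 16.5×25.5 cube at (1.5, 2) partially overlaps it — only the 231.00 mm² overlap (of its 420.75 mm²) is removed, clipping the outline; the 11.5×10.5 cube at (-1.5, 13) partially overlaps it — only the 4.50 mm² overlap (of its 120.75 mm²) is removed, clipping the outline — area = 228.50 mm²; (rotated 25° about Z; rotation is an isometry so areas/perimeters/island counts are preserved). Checking containment: the cross-section at z = 9.9 is a subset of the cross-section at z = 8.2.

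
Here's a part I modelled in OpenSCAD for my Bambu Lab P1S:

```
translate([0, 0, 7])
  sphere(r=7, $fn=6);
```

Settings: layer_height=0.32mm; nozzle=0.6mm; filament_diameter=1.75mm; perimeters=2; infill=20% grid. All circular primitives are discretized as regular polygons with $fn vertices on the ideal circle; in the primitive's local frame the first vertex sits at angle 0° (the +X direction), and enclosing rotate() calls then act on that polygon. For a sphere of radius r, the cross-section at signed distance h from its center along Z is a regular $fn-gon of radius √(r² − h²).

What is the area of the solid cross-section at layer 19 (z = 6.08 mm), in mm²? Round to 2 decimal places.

At z = 6.08 mm: the r=7 sphere slices to a regular 6-gon of circumradius 6.939 (√(r²−h²) with h=0.92 from center) (area = (6/2)·6.939²·sin(360°/6) = 125.11 mm²). Overall, the cross-section is a single solid region. Net area = 125.11 mm².

125.11 mm²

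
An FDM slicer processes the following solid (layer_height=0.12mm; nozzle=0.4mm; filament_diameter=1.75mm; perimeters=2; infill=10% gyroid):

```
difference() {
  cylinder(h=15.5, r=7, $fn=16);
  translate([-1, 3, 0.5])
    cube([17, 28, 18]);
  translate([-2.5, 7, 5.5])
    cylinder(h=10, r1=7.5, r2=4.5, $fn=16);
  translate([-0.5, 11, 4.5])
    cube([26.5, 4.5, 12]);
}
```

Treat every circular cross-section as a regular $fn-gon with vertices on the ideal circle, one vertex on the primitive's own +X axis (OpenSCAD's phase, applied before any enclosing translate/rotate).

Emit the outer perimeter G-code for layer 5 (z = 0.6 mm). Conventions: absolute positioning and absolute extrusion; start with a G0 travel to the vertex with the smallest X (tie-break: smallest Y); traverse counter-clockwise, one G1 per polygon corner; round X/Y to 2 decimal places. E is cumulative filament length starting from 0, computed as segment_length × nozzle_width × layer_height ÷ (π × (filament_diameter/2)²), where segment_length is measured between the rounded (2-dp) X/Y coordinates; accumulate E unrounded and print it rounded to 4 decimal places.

At z = 0.6 mm: the r=7 cylinder contributes a regular 16-gon of circumradius 7; the 17×28 cube at (-1, 3) contributes its full rectangle; the cone at (-2.5, 7) is absent (z outside [5.5, 15.5]); the cube at (-0.5, 11) is absent (z outside [4.5, 16.5]); After the difference (first − rest): starting from the r=7 cylinder, the 17×28 cube at (-1, 3) partially overlaps it — only the 21.32 mm² overlap (of its 476.00 mm²) is removed, clipping the outline — 1 connected region. The outline is a single polygon with 16 vertices. Extrusion per mm of travel: 0.4 × 0.12 / (π × 0.875²) = 0.019956. Accumulating E over each segment gives final E = 0.9166.

G0 X-7.00 Y0.00 Z0.60
G1 X-6.47 Y-2.68 E0.0545
G1 X-4.95 Y-4.95 E0.1090
G1 X-2.68 Y-6.47 E0.1636
G1 X0.00 Y-7.00 E0.2181
G1 X2.68 Y-6.47 E0.2726
G1 X4.95 Y-4.95 E0.3271
G1 X6.47 Y-2.68 E0.3816
G1 X7.00 Y0.00 E0.4361
G1 X6.47 Y2.68 E0.4907
G1 X6.25 Y3.00 E0.4984
G1 X-1.00 Y3.00 E0.6431
G1 X-1.00 Y6.80 E0.7189
G1 X-2.68 Y6.47 E0.7531
G1 X-4.95 Y4.95 E0.8076
G1 X-6.47 Y2.68 E0.8621
G1 X-7.00 Y0.00 E0.9166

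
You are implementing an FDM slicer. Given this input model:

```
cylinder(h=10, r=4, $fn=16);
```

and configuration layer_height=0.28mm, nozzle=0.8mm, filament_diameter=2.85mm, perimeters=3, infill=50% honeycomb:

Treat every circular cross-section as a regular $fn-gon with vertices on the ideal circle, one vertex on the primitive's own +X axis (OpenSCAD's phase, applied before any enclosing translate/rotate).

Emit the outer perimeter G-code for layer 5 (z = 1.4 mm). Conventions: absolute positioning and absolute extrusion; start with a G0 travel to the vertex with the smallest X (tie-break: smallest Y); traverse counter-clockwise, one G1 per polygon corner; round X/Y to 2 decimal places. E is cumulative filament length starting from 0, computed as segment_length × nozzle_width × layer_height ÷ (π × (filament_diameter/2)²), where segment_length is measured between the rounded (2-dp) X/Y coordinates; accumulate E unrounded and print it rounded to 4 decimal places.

At z = 1.4 mm: the cylinder: section is a regular 16-gon, circumradius r=4. The outline is a single polygon with 16 vertices. Extrusion per mm of travel: 0.8 × 0.28 / (π × 1.425²) = 0.035113. Accumulating E over each segment gives final E = 0.8774.

G0 X-4.00 Y0.00 Z1.40
G1 X-3.70 Y-1.53 E0.0547
G1 X-2.83 Y-2.83 E0.1097
G1 X-1.53 Y-3.70 E0.1646
G1 X0.00 Y-4.00 E0.2193
G1 X1.53 Y-3.70 E0.2741
G1 X2.83 Y-2.83 E0.3290
G1 X3.70 Y-1.53 E0.3839
G1 X4.00 Y0.00 E0.4387
G1 X3.70 Y1.53 E0.4934
G1 X2.83 Y2.83 E0.5484
G1 X1.53 Y3.70 E0.6033
G1 X0.00 Y4.00 E0.6580
G1 X-1.53 Y3.70 E0.7128
G1 X-2.83 Y2.83 E0.7677
G1 X-3.70 Y1.53 E0.8226
G1 X-4.00 Y0.00 E0.8774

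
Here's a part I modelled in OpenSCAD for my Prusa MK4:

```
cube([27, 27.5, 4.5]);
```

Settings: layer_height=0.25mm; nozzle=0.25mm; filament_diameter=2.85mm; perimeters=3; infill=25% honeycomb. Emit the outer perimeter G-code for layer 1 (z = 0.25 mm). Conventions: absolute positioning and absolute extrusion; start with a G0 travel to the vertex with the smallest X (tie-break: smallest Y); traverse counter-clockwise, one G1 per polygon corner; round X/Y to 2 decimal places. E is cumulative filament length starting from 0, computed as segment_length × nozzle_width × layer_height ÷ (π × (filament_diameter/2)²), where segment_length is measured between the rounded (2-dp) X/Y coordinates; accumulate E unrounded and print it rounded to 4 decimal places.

G0 X0.00 Y0.00 Z0.25
G1 X27.00 Y0.00 E0.2645
G1 X27.00 Y27.50 E0.5339
G1 X0.00 Y27.50 E0.7985
G1 X0.00 Y0.00 E1.0679

At z = 0.25 mm: the cube is present — its section is the full 27×27.5 rectangle. The outline is a single polygon with 4 vertices. Extrusion per mm of travel: 0.25 × 0.25 / (π × 1.425²) = 0.009797. Accumulating E over each segment gives final E = 1.0679.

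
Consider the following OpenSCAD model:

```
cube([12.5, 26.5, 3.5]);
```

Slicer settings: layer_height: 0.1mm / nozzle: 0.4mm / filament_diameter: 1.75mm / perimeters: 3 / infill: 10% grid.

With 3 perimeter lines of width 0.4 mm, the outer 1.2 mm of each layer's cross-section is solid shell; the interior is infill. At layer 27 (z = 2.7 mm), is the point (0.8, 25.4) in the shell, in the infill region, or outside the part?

At z = 2.7 mm: the cube (footprint 12.5×26.5) is included at this height. Overall, the cross-section is a single solid region. The nearest boundary edge runs (0.00, 26.50)→(0.00, 0.00); distance from the point to it = 0.80 mm. The point is inside the cross-section, 0.80 mm from the nearest boundary — within the 1.2 mm shell band (3 × 0.4).

shell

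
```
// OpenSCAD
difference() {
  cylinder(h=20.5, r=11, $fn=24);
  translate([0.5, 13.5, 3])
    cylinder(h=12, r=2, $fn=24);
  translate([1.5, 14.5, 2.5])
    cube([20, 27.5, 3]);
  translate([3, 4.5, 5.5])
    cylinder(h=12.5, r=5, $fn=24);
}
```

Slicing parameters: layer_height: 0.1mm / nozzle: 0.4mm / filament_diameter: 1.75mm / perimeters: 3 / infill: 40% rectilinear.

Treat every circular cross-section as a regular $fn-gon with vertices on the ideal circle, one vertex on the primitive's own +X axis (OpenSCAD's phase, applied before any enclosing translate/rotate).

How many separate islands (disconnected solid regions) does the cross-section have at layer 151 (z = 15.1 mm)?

At z = 15.1 mm: the cylinder: section is a regular 24-gon, circumradius r=11; the cylinder at (0.5, 13.5) does not reach this height (z outside [3, 15]); the cube at (1.5, 14.5) is absent (z outside [2.5, 5.5]); the cylinder at (3, 4.5): section is a regular 24-gon, circumradius r=5; Subtracting the remaining from the first: starting from the r=11 cylinder, the r=5 cylinder at (3, 4.5) lies wholly inside it (removes its full 77.65 mm² and its 31.33 mm outline becomes a hole wall) — 1 connected region with 1 hole. Overall, the cross-section is one region with 1 hole. Island count = 1.

1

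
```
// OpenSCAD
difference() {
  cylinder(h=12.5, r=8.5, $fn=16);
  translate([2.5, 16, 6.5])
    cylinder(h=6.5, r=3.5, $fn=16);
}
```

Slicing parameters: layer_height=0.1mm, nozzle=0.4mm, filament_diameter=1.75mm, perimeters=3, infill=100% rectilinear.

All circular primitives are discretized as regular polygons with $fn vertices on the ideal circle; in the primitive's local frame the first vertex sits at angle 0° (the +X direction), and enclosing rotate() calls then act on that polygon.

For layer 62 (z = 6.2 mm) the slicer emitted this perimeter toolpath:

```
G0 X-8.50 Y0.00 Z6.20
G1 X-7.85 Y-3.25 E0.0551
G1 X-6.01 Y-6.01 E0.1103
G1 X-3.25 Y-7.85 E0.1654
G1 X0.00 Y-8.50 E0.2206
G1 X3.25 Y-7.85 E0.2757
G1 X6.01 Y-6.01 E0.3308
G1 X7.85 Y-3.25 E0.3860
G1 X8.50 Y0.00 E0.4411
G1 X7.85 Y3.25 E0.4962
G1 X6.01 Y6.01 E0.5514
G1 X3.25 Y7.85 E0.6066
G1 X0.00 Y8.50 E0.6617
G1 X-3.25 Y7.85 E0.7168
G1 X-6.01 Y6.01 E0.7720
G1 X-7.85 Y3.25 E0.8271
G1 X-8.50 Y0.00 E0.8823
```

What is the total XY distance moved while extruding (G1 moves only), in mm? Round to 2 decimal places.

Sum the Euclidean lengths of each G1 segment: total = 53.05 mm.

53.05 mm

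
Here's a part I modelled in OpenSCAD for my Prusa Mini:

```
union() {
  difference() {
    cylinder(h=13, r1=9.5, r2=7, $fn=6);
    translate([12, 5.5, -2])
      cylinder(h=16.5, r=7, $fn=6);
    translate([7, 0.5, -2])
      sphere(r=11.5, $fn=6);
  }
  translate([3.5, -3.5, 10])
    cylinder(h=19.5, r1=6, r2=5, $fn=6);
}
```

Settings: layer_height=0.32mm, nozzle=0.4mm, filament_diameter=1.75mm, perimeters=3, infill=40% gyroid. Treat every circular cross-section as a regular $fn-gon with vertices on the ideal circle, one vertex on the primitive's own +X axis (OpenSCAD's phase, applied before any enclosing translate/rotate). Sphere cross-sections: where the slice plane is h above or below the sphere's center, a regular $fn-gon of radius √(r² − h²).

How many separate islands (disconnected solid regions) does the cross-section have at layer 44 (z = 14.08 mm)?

At z = 14.08 mm: the cone is not intersected at this z (z outside [0, 13]); the r=7 cylinder at (12, 5.5) gives a regular 6-gon of circumradius 7 (constant along its height); the sphere at (7, 0.5) is not intersected at this z (|z−center|=16.080 > r=11.5); Subtracting the remaining from the first: the first operand is absent here, so nothing remains; the cone at (3.5, -3.5): at t=0.209 of its height the radius interpolates to r₁+(r₂−r₁)t = 5.791, giving a regular 6-gon of that circumradius; Combining (union): only the cone at (3.5, -3.5) is present, so the union is just that shape — 1 connected region. Overall, the cross-section is a single solid region. Island count = 1.

1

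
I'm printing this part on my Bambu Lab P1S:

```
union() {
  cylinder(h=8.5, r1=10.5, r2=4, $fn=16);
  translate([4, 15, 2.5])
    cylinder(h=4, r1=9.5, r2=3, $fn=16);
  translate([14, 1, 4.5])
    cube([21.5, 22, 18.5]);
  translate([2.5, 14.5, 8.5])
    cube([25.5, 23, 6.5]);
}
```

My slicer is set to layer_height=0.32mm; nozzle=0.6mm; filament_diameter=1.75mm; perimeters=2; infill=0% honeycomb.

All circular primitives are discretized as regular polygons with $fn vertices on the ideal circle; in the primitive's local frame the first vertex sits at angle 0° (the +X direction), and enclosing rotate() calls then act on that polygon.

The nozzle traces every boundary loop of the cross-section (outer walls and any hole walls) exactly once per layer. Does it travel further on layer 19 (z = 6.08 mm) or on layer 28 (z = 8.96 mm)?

layer 19 (z = 6.08 mm)

Layer 19 (z = 6.08): the cone: at t=0.715 of its height the radius interpolates to r₁+(r₂−r₁)t = 5.851, giving a regular 16-gon of that circumradius (perimeter = 2·16·5.851·sin(180°/16) = 36.52 mm); the cone at (4, 15): at t=0.895 of its height the radius interpolates to r₁+(r₂−r₁)t = 3.683, giving a regular 16-gon of that circumradius (perimeter = 2·16·3.683·sin(180°/16) = 22.99 mm); the cube at (14, 1) (footprint 21.5×22) is included at this height (perimeter 87.00 mm); the cube at (2.5, 14.5) does not reach this height (z outside [8.5, 15]); Combining (union): the 3 present regions are separate (no shared area or edge), so areas and boundary lengths simply add and each stays a separate island — boundary = 146.51 mm. So its perimeter = 146.51 mm. Layer 28 (z = 8.96): the cone does not reach this height (z outside [0, 8.5]); the cone at (4, 15) does not reach this height (z outside [2.5, 6.5]); the cube at (14, 1) is present — its section is the full 21.5×22 rectangle (perimeter 87.00 mm); the cube at (2.5, 14.5) (footprint 25.5×23) is included at this height (perimeter 97.00 mm); Merging all regions: the regions partially overlap (shared area 119.00 mm²), so the edge portions inside another operand are dropped and the merged outline is re-measured after clipping — boundary = 139.00 mm. So its perimeter = 139.00 mm. Layer 19 is larger (146.51 vs 139.00 mm).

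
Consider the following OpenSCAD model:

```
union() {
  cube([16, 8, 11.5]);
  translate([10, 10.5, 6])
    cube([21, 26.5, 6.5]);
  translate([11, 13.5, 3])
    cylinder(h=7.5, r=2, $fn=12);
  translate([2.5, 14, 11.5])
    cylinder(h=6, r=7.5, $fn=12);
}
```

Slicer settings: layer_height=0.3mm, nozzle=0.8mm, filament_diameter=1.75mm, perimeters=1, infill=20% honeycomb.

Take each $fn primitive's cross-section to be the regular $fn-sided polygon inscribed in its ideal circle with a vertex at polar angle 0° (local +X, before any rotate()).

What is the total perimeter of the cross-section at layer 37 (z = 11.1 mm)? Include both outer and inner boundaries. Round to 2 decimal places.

At z = 11.1 mm: the cube (footprint 16×8) is included at this height (perimeter 48.00 mm); the cube at (10, 10.5) is present — its section is the full 21×26.5 rectangle (perimeter 95.00 mm); the cylinder at (11, 13.5) does not reach this height (z outside [3, 10.5]); the cylinder at (2.5, 14) is not intersected at this z (z outside [11.5, 17.5]); Combining (union): the 2 present regions are separate (no shared area or edge), so areas and boundary lengths simply add and each stays a separate island — boundary = 143.00 mm. Overall, the cross-section has 2 separate islands. Total boundary length (outer) = 143.00 mm.

143.00 mm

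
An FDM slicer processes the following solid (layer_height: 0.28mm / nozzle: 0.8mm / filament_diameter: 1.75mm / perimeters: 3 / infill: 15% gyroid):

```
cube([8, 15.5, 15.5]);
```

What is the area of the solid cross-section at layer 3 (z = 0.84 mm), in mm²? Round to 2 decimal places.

124.00 mm²

At z = 0.84 mm: the cube is present — its section is the full 8×15.5 rectangle (area 124.00 mm²). Overall, the cross-section is a single solid region. Net area = 124.00 mm².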